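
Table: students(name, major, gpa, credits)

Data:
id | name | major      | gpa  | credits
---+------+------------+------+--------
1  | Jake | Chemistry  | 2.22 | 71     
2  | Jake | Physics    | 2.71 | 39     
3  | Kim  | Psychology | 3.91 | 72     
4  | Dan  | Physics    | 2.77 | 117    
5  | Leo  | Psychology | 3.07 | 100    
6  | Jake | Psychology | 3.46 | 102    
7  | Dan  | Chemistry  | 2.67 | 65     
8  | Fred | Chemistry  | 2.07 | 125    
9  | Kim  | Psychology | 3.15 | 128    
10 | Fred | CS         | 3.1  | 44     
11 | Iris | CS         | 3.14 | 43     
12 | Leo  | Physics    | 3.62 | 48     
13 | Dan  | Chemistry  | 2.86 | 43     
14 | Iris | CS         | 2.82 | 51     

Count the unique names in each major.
SELECT major, COUNT(DISTINCT name)
FROM students
GROUP BY major

Result:
  CS: 2 distinct
  Chemistry: 3 distinct
  Physics: 3 distinct
  Psychology: 3 distinct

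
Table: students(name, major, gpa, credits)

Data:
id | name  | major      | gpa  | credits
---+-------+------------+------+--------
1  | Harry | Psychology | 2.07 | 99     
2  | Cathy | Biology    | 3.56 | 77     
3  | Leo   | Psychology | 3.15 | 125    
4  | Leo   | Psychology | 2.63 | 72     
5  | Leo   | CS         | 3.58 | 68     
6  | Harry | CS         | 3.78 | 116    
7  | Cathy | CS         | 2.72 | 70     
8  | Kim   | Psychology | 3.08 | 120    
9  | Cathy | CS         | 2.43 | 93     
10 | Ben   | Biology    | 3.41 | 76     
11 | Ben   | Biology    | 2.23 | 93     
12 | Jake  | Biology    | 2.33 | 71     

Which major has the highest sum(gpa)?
SELECT major, SUM(gpa) as val
FROM students
GROUP BY major
ORDER BY val DESC
LIMIT 1

Result: CS with sum(gpa) = 12.51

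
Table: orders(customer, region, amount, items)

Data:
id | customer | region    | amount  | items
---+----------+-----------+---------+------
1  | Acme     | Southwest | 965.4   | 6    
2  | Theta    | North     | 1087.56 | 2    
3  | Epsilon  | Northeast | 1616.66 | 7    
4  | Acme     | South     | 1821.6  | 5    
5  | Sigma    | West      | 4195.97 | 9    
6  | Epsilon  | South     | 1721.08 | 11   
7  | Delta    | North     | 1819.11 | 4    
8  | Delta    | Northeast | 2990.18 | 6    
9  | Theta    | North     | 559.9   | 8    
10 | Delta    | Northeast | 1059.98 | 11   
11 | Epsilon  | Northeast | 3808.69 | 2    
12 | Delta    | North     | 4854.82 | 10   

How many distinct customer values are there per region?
SELECT region, COUNT(DISTINCT customer)
FROM orders
GROUP BY region

Result:
  North: 2 distinct
  Northeast: 2 distinct
  South: 2 distinct
  Southwest: 1 distinct
  West: 1 distinct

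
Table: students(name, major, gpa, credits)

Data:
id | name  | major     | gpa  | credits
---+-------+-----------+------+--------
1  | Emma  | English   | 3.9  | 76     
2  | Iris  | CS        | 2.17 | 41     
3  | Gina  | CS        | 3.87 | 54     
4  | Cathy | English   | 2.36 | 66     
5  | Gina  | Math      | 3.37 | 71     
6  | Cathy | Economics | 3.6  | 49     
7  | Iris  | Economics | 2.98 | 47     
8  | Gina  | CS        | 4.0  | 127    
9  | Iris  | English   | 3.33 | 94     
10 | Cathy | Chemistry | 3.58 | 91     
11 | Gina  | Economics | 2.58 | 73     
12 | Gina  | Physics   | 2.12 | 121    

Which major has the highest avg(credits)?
SELECT major, AVG(credits) as val
FROM students
GROUP BY major
ORDER BY val DESC
LIMIT 1

Result: Physics with avg(credits) = 121.00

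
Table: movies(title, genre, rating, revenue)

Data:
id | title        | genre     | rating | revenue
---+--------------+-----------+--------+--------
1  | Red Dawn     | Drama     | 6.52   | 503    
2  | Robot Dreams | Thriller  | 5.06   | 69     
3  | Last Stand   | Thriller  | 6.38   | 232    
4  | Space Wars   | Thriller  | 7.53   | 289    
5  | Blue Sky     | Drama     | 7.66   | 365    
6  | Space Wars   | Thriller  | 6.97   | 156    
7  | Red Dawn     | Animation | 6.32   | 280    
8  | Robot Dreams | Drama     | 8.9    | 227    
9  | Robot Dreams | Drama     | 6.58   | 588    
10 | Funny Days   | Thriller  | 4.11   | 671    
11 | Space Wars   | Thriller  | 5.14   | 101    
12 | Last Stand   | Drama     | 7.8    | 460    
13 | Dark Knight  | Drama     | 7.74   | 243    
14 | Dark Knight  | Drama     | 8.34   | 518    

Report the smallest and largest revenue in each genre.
SELECT genre, MIN(revenue), MAX(revenue)
FROM movies
GROUP BY genre

Result:
  Animation: min=280, max=280
  Drama: min=227, max=588
  Thriller: min=69, max=671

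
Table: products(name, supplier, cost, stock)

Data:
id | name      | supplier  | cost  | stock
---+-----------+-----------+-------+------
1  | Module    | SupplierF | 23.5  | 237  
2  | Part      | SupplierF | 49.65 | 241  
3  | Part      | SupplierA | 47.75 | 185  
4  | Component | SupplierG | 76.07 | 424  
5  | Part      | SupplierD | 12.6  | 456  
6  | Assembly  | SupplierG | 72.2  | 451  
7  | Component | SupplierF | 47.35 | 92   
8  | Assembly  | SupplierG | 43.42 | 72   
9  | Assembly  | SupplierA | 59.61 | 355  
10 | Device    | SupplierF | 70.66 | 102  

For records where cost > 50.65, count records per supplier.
SELECT supplier, COUNT(*)
FROM products
WHERE cost > 50.65
GROUP BY supplier

Note: WHERE filters rows before grouping.

Result:
  SupplierA: 1
  SupplierF: 1
  SupplierG: 2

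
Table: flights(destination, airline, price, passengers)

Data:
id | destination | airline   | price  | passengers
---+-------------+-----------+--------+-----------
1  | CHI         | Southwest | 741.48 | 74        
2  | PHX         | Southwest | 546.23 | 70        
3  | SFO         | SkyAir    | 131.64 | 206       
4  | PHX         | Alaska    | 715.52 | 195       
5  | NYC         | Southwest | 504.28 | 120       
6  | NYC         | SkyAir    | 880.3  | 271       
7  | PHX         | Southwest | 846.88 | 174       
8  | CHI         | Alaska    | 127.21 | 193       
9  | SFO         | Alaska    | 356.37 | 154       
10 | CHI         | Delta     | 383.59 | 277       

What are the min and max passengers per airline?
SELECT airline, MIN(passengers), MAX(passengers)
FROM flights
GROUP BY airline

Result:
  Alaska: min=154, max=195
  Delta: min=277, max=277
  SkyAir: min=206, max=271
  Southwest: min=70, max=174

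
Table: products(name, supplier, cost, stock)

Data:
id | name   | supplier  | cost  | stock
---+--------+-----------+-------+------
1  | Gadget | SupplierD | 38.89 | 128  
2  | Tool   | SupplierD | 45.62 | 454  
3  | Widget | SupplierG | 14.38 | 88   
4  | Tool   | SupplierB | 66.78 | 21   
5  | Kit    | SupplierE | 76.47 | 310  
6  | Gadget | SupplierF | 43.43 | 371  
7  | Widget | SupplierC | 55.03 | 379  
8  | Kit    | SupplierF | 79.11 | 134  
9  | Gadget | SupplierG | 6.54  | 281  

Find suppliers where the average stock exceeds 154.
SELECT supplier, AVG(stock)
FROM products
GROUP BY supplier
HAVING AVG(stock) > 154

Result:
  SupplierC: avg=379.00
  SupplierD: avg=291.00
  SupplierE: avg=310.00
  SupplierF: avg=252.50
  SupplierG: avg=184.50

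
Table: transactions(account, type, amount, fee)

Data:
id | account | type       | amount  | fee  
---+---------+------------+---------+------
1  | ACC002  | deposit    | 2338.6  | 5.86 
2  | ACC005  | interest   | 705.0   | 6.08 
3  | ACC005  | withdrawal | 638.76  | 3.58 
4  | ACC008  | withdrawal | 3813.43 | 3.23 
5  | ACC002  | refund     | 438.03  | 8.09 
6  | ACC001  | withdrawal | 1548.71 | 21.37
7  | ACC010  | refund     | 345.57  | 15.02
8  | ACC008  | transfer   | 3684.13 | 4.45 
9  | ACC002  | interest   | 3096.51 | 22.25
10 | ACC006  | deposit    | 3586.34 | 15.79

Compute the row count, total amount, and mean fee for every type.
SELECT type,
       COUNT(*) as cnt,
       SUM(amount) as total_amount,
       AVG(fee) as avg_fee
FROM transactions
GROUP BY type

Result:
  deposit: 2 records, 5924.94 total amount, 10.83 avg fee
  interest: 2 records, 3801.51 total amount, 14.17 avg fee
  refund: 2 records, 783.60 total amount, 11.56 avg fee
  transfer: 1 records, 3684.13 total amount, 4.45 avg fee
  withdrawal: 3 records, 6000.90 total amount, 9.39 avg fee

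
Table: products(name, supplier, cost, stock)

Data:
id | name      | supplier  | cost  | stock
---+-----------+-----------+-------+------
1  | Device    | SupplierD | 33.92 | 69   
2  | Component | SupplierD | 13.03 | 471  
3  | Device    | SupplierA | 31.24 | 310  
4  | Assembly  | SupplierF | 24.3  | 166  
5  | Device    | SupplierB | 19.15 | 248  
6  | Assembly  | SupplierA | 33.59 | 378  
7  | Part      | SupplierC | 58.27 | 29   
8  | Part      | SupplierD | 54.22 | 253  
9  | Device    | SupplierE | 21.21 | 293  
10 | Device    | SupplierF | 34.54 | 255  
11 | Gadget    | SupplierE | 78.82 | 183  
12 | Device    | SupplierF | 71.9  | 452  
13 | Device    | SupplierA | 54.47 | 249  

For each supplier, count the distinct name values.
SELECT supplier, COUNT(DISTINCT name)
FROM products
GROUP BY supplier

Result:
  SupplierA: 2 distinct
  SupplierB: 1 distinct
  SupplierC: 1 distinct
  SupplierD: 3 distinct
  SupplierE: 2 distinct
  SupplierF: 2 distinct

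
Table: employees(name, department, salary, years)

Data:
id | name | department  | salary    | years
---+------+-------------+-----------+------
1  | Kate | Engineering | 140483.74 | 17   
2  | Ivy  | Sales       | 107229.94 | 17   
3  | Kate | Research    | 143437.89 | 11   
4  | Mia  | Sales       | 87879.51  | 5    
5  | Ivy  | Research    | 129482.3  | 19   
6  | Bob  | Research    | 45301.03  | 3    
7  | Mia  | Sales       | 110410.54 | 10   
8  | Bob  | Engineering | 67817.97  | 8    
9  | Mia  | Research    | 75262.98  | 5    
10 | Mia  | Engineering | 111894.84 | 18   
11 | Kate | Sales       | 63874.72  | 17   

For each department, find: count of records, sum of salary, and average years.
SELECT department,
       COUNT(*) as cnt,
       SUM(salary) as total_salary,
       AVG(years) as avg_years
FROM employees
GROUP BY department

Result:
  Engineering: 3 records, 320196.55 total salary, 14.33 avg years
  Research: 4 records, 393484.20 total salary, 9.50 avg years
  Sales: 4 records, 369394.71 total salary, 12.25 avg years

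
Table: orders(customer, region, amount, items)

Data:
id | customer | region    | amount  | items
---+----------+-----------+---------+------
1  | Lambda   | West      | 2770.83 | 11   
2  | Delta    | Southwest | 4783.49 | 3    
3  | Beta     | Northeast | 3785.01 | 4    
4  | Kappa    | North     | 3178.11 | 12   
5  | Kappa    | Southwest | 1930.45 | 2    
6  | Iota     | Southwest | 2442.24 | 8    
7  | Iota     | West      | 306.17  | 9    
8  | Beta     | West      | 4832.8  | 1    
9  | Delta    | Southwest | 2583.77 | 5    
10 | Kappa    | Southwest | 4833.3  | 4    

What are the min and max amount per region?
SELECT region, MIN(amount), MAX(amount)
FROM orders
GROUP BY region

Result:
  North: min=3178.11, max=3178.11
  Northeast: min=3785.01, max=3785.01
  Southwest: min=1930.45, max=4833.30
  West: min=306.17, max=4832.80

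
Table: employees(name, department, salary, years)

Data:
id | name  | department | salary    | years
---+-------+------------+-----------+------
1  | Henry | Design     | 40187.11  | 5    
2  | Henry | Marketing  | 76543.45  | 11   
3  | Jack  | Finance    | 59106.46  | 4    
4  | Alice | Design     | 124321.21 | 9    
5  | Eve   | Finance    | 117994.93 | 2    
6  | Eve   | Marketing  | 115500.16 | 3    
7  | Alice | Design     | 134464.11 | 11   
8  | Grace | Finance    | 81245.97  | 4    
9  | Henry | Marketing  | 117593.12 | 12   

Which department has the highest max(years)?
SELECT department, MAX(years) as val
FROM employees
GROUP BY department
ORDER BY val DESC
LIMIT 1

Result: Marketing with max(years) = 12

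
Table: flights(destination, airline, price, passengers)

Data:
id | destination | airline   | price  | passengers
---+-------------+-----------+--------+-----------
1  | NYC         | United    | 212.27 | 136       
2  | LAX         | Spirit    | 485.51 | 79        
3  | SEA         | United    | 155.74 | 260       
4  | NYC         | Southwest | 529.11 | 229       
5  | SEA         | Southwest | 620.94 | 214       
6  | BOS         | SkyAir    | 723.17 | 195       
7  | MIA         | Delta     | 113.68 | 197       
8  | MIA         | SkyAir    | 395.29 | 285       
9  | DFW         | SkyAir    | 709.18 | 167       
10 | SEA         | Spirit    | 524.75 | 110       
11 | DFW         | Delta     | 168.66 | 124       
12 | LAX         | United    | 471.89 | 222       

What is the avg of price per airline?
SELECT airline, AVG(price) as result
FROM flights
GROUP BY airline

Result:
  Delta: 141.17
  SkyAir: 609.21
  Southwest: 575.03
  Spirit: 505.13
  United: 279.97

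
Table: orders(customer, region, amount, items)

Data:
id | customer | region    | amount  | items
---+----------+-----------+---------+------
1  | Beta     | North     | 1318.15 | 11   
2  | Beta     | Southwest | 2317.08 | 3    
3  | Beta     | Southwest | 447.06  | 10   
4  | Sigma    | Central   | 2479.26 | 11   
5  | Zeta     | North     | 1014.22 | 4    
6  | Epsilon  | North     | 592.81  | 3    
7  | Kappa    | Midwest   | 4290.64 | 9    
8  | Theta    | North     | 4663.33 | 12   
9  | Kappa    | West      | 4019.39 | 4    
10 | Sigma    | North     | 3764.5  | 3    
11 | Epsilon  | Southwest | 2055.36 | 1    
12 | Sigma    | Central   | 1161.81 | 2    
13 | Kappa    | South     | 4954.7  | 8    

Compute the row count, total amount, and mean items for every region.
SELECT region,
       COUNT(*) as cnt,
       SUM(amount) as total_amount,
       AVG(items) as avg_items
FROM orders
GROUP BY region

Result:
  Central: 2 records, 3641.07 total amount, 6.50 avg items
  Midwest: 1 records, 4290.64 total amount, 9.00 avg items
  North: 5 records, 11353.01 total amount, 6.60 avg items
  South: 1 records, 4954.70 total amount, 8.00 avg items
  Southwest: 3 records, 4819.50 total amount, 4.67 avg items
  West: 1 records, 4019.39 total amount, 4.00 avg items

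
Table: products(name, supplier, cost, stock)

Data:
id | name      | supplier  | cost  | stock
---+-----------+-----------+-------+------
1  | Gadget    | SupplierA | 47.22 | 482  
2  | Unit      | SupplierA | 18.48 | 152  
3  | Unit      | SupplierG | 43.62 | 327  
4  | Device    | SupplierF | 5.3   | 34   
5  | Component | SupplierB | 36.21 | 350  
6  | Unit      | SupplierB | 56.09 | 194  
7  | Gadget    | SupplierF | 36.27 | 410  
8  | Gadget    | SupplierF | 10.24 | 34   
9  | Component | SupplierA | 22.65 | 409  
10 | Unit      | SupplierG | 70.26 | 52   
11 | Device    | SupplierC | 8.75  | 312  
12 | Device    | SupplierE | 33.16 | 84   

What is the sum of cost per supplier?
SELECT supplier, SUM(cost) as result
FROM products
GROUP BY supplier

Result:
  SupplierA: 88.35
  SupplierB: 92.30
  SupplierC: 8.75
  SupplierE: 33.16
  SupplierF: 51.81
  SupplierG: 113.88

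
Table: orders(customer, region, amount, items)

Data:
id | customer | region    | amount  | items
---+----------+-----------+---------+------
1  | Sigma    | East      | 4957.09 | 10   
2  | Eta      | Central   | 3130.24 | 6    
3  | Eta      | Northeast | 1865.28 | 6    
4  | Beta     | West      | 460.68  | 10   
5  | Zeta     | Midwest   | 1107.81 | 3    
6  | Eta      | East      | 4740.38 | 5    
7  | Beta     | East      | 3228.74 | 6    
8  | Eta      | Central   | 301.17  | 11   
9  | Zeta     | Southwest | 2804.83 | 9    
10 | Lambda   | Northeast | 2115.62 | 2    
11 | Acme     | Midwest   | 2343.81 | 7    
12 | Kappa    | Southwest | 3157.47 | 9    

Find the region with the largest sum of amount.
SELECT region, SUM(amount) as val
FROM orders
GROUP BY region
ORDER BY val DESC
LIMIT 1

Result: East with sum(amount) = 12926.21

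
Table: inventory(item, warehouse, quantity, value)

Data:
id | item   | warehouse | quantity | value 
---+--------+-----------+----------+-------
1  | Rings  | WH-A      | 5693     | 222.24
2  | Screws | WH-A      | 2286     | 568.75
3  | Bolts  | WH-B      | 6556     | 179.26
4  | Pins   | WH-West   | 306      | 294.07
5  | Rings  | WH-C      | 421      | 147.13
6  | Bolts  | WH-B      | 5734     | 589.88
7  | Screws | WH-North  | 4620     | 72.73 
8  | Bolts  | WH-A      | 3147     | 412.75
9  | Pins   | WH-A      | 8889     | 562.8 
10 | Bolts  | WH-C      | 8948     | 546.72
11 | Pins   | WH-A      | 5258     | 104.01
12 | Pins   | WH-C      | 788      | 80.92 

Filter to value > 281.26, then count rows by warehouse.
SELECT warehouse, COUNT(*)
FROM inventory
WHERE value > 281.26
GROUP BY warehouse

Note: WHERE filters rows before grouping.

Result:
  WH-A: 3
  WH-B: 1
  WH-C: 1
  WH-West: 1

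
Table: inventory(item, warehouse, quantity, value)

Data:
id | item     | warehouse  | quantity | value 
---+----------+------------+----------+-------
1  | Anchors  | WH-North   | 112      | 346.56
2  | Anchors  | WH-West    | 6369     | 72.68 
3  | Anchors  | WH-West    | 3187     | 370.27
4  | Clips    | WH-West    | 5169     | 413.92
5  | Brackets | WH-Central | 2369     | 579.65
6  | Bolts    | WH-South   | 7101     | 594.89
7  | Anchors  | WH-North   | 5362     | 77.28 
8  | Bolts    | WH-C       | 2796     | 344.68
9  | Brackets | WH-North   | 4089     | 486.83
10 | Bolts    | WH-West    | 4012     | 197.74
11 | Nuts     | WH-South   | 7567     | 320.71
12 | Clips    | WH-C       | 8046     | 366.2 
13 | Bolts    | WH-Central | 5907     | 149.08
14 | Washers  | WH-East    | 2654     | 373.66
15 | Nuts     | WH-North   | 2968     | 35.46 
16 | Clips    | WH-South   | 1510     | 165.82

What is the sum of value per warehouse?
SELECT warehouse, SUM(value) as result
FROM inventory
GROUP BY warehouse

Result:
  WH-C: 710.88
  WH-Central: 728.73
  WH-East: 373.66
  WH-North: 946.13
  WH-South: 1081.42
  WH-West: 1054.61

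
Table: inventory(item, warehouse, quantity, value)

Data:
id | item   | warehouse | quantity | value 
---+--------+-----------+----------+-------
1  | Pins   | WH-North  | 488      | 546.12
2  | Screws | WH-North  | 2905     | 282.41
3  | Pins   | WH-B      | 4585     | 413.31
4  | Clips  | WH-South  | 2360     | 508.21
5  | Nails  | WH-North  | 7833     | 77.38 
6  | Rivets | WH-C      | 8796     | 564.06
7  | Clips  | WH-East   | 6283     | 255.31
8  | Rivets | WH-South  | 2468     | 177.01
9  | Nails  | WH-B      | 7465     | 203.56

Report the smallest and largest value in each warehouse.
SELECT warehouse, MIN(value), MAX(value)
FROM inventory
GROUP BY warehouse

Result:
  WH-B: min=203.56, max=413.31
  WH-C: min=564.06, max=564.06
  WH-East: min=255.31, max=255.31
  WH-North: min=77.38, max=546.12
  WH-South: min=177.01, max=508.21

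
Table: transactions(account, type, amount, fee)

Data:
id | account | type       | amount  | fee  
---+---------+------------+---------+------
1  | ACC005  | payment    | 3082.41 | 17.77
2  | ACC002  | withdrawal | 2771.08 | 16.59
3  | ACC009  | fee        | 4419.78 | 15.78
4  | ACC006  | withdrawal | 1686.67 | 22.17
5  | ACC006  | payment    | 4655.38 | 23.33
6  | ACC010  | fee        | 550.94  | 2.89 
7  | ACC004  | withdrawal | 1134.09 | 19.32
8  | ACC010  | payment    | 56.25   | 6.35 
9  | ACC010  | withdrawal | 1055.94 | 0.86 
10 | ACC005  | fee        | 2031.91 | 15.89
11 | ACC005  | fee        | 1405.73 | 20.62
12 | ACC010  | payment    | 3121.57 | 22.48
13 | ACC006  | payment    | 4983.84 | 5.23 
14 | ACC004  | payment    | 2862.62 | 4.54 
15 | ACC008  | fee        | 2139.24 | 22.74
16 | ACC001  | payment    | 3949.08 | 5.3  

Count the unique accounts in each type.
SELECT type, COUNT(DISTINCT account)
FROM transactions
GROUP BY type

Result:
  fee: 4 distinct
  payment: 5 distinct
  withdrawal: 4 distinct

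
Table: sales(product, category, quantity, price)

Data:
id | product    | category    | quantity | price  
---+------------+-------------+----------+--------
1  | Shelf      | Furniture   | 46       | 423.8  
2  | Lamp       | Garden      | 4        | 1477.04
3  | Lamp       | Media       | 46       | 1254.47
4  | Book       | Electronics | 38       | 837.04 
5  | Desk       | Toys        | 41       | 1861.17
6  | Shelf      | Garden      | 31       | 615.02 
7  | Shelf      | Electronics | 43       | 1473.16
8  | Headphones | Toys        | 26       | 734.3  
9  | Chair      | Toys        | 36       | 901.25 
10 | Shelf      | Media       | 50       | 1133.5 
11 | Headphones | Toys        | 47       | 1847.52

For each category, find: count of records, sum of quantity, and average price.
SELECT category,
       COUNT(*) as cnt,
       SUM(quantity) as total_quantity,
       AVG(price) as avg_price
FROM sales
GROUP BY category

Result:
  Electronics: 2 records, 81 total quantity, 1155.10 avg price
  Furniture: 1 records, 46 total quantity, 423.80 avg price
  Garden: 2 records, 35 total quantity, 1046.03 avg price
  Media: 2 records, 96 total quantity, 1193.99 avg price
  Toys: 4 records, 150 total quantity, 1336.06 avg price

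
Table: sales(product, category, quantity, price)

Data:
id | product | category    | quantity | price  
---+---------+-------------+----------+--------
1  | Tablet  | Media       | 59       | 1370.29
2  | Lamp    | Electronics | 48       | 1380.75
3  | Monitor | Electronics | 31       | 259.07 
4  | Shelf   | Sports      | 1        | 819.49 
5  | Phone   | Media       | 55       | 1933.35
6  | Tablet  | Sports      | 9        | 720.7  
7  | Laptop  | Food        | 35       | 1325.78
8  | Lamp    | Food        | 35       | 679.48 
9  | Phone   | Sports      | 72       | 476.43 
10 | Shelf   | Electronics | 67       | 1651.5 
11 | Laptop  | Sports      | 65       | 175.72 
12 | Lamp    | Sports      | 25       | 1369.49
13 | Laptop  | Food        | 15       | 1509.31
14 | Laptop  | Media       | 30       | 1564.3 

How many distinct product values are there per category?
SELECT category, COUNT(DISTINCT product)
FROM sales
GROUP BY category

Result:
  Electronics: 3 distinct
  Food: 2 distinct
  Media: 3 distinct
  Sports: 5 distinct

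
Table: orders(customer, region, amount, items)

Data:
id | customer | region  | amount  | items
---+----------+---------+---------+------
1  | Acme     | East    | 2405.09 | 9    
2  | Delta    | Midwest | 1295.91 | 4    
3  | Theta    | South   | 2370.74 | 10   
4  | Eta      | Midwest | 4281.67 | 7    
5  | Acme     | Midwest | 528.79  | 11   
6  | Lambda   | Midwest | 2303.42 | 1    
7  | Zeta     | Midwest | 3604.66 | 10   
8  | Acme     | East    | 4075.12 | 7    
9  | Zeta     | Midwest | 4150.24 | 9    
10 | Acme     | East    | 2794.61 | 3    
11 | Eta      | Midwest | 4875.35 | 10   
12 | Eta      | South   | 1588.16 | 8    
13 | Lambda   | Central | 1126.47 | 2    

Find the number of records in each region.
SELECT region, COUNT(*) as count
FROM orders
GROUP BY region

Result:
  Central: 1
  East: 3
  Midwest: 7
  South: 2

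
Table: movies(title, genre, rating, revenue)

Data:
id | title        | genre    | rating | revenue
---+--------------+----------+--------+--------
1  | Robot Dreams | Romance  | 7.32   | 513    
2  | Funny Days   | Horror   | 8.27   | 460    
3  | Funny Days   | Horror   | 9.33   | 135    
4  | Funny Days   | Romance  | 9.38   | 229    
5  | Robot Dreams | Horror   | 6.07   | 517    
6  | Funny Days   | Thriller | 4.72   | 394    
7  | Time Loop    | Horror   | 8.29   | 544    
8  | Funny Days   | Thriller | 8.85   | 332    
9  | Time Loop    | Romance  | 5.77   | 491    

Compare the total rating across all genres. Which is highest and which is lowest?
SELECT genre, SUM(rating)
FROM movies
GROUP BY genre
ORDER BY SUM(rating)

All groups:
  Thriller: 13.57
  Romance: 22.47
  Horror: 31.96

Highest: Horror (31.96)
Lowest: Thriller (13.57)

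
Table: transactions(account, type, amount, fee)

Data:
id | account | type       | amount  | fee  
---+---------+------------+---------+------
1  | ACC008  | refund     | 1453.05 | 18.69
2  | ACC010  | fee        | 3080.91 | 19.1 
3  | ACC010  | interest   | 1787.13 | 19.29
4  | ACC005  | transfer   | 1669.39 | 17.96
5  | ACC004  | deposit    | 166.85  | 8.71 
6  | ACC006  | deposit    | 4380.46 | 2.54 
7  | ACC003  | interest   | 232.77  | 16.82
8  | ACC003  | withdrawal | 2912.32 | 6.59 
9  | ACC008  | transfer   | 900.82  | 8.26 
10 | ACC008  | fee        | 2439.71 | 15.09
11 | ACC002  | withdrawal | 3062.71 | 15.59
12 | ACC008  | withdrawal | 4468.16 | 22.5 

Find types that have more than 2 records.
SELECT type, COUNT(*) as cnt
FROM transactions
GROUP BY type
HAVING COUNT(*) > 2

Result:
  withdrawal: 3

Note: HAVING filters groups after aggregation, WHERE filters rows before.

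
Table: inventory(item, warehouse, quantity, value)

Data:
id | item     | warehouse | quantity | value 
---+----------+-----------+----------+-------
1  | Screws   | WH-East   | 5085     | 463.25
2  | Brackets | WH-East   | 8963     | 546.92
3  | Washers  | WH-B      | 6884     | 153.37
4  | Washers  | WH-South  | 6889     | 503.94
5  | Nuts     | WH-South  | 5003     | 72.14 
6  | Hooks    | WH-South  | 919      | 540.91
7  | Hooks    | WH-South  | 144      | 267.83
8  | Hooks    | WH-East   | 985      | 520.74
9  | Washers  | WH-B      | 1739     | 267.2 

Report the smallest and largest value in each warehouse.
SELECT warehouse, MIN(value), MAX(value)
FROM inventory
GROUP BY warehouse

Result:
  WH-B: min=153.37, max=267.20
  WH-East: min=463.25, max=546.92
  WH-South: min=72.14, max=540.91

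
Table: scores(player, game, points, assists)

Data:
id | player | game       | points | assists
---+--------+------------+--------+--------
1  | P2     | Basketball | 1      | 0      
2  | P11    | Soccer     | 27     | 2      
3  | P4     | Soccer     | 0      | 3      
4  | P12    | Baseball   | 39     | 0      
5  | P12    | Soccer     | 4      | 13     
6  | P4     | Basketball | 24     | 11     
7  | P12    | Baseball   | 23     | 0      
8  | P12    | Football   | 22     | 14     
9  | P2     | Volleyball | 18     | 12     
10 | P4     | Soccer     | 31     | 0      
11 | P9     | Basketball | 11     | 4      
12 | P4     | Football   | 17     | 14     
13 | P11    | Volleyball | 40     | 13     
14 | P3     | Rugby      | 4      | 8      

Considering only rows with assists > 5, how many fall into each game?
SELECT game, COUNT(*)
FROM scores
WHERE assists > 5
GROUP BY game

Note: WHERE filters rows before grouping.

Result:
  Basketball: 1
  Football: 2
  Rugby: 1
  Soccer: 1
  Volleyball: 2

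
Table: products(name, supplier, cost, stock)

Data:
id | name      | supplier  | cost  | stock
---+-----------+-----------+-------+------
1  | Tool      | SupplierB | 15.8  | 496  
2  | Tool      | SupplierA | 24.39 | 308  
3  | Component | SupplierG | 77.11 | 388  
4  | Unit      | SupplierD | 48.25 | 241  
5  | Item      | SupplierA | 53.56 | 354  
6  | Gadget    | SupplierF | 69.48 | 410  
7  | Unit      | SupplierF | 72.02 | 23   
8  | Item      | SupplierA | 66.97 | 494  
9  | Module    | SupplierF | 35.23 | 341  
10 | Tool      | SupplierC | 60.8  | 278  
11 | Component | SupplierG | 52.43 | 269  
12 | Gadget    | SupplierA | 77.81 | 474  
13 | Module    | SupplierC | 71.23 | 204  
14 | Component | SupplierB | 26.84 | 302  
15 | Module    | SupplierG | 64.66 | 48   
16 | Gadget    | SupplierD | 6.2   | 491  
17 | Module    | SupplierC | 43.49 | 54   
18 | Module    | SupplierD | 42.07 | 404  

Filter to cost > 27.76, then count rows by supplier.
SELECT supplier, COUNT(*)
FROM products
WHERE cost > 27.76
GROUP BY supplier

Note: WHERE filters rows before grouping.

Result:
  SupplierA: 3
  SupplierC: 3
  SupplierD: 2
  SupplierF: 3
  SupplierG: 3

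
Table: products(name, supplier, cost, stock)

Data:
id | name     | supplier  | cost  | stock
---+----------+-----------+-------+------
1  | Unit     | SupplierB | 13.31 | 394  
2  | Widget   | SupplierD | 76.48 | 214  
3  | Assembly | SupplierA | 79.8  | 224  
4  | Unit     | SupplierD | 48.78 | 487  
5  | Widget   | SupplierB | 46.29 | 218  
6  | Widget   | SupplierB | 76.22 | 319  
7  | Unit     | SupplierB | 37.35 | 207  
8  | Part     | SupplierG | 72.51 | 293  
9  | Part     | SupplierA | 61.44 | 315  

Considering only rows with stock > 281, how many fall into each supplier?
SELECT supplier, COUNT(*)
FROM products
WHERE stock > 281
GROUP BY supplier

Note: WHERE filters rows before grouping.

Result:
  SupplierA: 1
  SupplierB: 2
  SupplierD: 1
  SupplierG: 1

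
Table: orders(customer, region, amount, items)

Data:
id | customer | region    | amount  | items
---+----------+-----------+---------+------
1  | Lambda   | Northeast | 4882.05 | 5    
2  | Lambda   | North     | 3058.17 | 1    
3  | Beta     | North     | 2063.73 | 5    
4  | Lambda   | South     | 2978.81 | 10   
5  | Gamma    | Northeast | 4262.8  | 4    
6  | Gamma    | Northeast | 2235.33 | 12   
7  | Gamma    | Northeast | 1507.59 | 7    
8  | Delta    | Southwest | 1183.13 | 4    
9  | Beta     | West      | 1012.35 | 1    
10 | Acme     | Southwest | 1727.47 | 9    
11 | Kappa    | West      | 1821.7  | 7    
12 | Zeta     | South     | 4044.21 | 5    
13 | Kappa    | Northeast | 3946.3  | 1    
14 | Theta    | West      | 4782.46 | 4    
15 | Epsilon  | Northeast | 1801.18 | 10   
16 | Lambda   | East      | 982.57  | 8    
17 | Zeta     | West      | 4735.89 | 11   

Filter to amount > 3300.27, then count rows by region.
SELECT region, COUNT(*)
FROM orders
WHERE amount > 3300.27
GROUP BY region

Note: WHERE filters rows before grouping.

Result:
  Northeast: 3
  South: 1
  West: 2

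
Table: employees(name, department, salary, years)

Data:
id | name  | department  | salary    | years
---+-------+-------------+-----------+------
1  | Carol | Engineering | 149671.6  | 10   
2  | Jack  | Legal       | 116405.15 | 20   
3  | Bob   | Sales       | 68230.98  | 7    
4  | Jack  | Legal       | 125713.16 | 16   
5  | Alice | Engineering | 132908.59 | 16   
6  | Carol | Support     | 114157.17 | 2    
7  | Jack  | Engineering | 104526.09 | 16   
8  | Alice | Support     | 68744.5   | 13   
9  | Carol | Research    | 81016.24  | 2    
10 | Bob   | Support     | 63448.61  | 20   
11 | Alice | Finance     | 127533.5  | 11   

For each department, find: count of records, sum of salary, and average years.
SELECT department,
       COUNT(*) as cnt,
       SUM(salary) as total_salary,
       AVG(years) as avg_years
FROM employees
GROUP BY department

Result:
  Engineering: 3 records, 387106.28 total salary, 14.00 avg years
  Finance: 1 records, 127533.50 total salary, 11.00 avg years
  Legal: 2 records, 242118.31 total salary, 18.00 avg years
  Research: 1 records, 81016.24 total salary, 2.00 avg years
  Sales: 1 records, 68230.98 total salary, 7.00 avg years
  Support: 3 records, 246350.28 total salary, 11.67 avg years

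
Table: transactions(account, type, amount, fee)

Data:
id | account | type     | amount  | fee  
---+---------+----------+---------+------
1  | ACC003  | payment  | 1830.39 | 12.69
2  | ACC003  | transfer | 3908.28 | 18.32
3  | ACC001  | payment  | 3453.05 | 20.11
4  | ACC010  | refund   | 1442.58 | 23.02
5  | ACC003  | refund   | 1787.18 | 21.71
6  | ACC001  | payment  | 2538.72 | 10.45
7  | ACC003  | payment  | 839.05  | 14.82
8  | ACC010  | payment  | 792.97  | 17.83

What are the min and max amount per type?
SELECT type, MIN(amount), MAX(amount)
FROM transactions
GROUP BY type

Result:
  payment: min=792.97, max=3453.05
  refund: min=1442.58, max=1787.18
  transfer: min=3908.28, max=3908.28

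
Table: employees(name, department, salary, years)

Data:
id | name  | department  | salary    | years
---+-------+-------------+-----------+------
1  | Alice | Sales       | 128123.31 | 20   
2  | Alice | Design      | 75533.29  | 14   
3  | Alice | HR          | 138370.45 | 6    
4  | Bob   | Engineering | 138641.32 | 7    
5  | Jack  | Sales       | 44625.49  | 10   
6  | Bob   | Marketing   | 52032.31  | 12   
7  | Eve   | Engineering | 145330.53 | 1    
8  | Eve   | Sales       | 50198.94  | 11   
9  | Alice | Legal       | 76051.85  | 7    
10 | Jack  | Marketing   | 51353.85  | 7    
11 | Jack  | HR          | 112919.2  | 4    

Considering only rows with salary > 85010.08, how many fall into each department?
SELECT department, COUNT(*)
FROM employees
WHERE salary > 85010.08
GROUP BY department

Note: WHERE filters rows before grouping.

Result:
  Engineering: 2
  HR: 2
  Sales: 1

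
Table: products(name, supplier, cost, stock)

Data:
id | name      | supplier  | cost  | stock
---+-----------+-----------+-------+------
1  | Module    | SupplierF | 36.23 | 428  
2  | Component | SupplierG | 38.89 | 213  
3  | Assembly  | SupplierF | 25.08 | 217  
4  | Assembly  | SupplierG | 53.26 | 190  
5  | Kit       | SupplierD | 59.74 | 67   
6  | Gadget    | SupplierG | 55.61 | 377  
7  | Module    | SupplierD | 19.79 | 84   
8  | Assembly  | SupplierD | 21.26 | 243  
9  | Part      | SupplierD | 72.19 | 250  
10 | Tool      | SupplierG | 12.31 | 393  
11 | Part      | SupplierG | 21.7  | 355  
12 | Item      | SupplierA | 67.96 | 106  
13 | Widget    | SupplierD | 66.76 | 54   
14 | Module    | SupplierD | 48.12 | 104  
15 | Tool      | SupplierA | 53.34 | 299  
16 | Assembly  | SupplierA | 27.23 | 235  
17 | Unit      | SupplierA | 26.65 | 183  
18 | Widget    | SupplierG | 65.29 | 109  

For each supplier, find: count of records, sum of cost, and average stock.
SELECT supplier,
       COUNT(*) as cnt,
       SUM(cost) as total_cost,
       AVG(stock) as avg_stock
FROM products
GROUP BY supplier

Result:
  SupplierA: 4 records, 175.18 total cost, 205.75 avg stock
  SupplierD: 6 records, 287.86 total cost, 133.67 avg stock
  SupplierF: 2 records, 61.31 total cost, 322.50 avg stock
  SupplierG: 6 records, 247.06 total cost, 272.83 avg stock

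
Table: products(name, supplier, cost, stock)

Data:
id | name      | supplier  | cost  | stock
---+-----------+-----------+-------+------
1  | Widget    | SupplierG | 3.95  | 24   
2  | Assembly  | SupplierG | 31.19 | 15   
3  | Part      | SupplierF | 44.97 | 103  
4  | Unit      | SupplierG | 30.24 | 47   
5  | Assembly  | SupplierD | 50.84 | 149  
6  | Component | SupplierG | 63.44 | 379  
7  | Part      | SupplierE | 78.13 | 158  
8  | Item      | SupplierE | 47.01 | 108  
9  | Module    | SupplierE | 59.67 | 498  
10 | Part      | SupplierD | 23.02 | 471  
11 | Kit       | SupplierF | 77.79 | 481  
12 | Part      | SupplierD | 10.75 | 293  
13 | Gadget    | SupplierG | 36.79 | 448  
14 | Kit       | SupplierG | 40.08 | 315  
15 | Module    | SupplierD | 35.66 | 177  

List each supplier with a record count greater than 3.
SELECT supplier, COUNT(*) as cnt
FROM products
GROUP BY supplier
HAVING COUNT(*) > 3

Result:
  SupplierD: 4
  SupplierG: 6

Note: HAVING filters groups after aggregation, WHERE filters rows before.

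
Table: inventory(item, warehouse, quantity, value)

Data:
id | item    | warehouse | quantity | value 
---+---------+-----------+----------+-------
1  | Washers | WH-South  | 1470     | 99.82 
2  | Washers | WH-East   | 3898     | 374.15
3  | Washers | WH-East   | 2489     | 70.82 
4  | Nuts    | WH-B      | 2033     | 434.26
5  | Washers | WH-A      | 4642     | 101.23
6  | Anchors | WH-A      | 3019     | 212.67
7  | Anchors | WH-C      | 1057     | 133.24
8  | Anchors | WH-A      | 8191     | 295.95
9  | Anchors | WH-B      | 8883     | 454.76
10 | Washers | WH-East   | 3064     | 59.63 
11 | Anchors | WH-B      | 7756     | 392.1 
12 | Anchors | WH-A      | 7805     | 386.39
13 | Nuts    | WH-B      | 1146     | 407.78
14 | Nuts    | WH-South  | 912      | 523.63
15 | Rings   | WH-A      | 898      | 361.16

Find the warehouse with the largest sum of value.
SELECT warehouse, SUM(value) as val
FROM inventory
GROUP BY warehouse
ORDER BY val DESC
LIMIT 1

Result: WH-B with sum(value) = 1688.90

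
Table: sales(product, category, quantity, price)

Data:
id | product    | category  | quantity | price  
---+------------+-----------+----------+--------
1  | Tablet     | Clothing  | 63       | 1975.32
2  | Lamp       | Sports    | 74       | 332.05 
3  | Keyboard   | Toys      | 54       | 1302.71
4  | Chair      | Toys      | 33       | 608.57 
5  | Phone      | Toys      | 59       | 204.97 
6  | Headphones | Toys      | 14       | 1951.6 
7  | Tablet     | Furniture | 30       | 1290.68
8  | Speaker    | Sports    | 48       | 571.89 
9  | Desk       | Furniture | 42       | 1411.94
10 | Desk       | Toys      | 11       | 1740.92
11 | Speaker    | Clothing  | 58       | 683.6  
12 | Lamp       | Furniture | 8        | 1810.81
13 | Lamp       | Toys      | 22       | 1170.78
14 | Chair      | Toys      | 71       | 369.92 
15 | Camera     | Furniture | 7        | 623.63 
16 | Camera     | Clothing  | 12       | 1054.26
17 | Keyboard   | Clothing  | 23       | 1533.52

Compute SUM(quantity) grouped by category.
SELECT category, SUM(quantity) as result
FROM sales
GROUP BY category

Result:
  Clothing: 156
  Furniture: 87
  Sports: 122
  Toys: 264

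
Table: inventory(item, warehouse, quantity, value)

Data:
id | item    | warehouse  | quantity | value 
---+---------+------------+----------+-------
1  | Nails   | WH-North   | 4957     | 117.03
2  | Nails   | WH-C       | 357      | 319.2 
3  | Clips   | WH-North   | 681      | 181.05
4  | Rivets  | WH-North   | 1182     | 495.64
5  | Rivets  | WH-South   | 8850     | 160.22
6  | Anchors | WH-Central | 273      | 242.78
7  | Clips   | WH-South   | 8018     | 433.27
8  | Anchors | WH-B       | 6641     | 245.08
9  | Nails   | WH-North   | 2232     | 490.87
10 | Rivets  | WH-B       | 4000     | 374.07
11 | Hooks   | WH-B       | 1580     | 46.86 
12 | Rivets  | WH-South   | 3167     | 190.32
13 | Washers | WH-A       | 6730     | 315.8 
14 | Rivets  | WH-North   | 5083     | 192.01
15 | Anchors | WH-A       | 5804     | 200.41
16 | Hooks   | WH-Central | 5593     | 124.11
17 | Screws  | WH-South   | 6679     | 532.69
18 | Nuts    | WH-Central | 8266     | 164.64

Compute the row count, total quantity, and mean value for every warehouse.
SELECT warehouse,
       COUNT(*) as cnt,
       SUM(quantity) as total_quantity,
       AVG(value) as avg_value
FROM inventory
GROUP BY warehouse

Result:
  WH-A: 2 records, 12534 total quantity, 258.11 avg value
  WH-B: 3 records, 12221 total quantity, 222.00 avg value
  WH-C: 1 records, 357 total quantity, 319.20 avg value
  WH-Central: 3 records, 14132 total quantity, 177.18 avg value
  WH-North: 5 records, 14135 total quantity, 295.32 avg value
  WH-South: 4 records, 26714 total quantity, 329.13 avg value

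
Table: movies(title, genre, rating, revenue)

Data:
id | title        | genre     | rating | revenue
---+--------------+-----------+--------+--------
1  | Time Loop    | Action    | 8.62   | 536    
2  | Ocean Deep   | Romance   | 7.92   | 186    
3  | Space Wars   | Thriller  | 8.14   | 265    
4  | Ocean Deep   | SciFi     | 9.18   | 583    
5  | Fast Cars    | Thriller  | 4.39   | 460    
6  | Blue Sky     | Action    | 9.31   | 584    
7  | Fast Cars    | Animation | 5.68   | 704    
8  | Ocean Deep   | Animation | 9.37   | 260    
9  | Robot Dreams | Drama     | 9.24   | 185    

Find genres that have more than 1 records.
SELECT genre, COUNT(*) as cnt
FROM movies
GROUP BY genre
HAVING COUNT(*) > 1

Result:
  Action: 2
  Animation: 2
  Thriller: 2

Note: HAVING filters groups after aggregation, WHERE filters rows before.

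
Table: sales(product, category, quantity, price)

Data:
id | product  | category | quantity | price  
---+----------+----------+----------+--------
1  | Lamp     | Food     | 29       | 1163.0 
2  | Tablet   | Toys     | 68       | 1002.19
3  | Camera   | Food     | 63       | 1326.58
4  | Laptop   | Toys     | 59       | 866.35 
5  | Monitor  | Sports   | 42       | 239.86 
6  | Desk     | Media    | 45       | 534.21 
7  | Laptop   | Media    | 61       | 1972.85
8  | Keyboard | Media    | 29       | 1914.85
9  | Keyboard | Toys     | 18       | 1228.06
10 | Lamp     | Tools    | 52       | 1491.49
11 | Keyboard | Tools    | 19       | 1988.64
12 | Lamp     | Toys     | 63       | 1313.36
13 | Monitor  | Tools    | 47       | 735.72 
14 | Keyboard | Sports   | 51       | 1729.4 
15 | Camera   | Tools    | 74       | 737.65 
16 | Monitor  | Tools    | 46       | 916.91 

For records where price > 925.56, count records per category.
SELECT category, COUNT(*)
FROM sales
WHERE price > 925.56
GROUP BY category

Note: WHERE filters rows before grouping.

Result:
  Food: 2
  Media: 2
  Sports: 1
  Tools: 2
  Toys: 3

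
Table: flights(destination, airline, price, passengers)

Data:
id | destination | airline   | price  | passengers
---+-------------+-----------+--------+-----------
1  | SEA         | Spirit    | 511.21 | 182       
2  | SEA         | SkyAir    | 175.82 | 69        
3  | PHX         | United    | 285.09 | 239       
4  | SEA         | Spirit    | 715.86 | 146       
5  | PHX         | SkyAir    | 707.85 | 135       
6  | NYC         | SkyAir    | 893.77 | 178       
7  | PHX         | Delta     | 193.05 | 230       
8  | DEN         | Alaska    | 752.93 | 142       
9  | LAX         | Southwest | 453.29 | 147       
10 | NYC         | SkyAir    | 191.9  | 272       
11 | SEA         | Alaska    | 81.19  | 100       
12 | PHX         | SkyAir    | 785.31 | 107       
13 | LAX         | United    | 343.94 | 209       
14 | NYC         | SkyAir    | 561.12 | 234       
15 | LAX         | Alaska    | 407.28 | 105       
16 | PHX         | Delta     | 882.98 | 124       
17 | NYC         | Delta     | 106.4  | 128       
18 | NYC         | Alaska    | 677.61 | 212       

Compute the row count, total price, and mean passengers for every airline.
SELECT airline,
       COUNT(*) as cnt,
       SUM(price) as total_price,
       AVG(passengers) as avg_passengers
FROM flights
GROUP BY airline

Result:
  Alaska: 4 records, 1919.01 total price, 139.75 avg passengers
  Delta: 3 records, 1182.43 total price, 160.67 avg passengers
  SkyAir: 6 records, 3315.77 total price, 165.83 avg passengers
  Southwest: 1 records, 453.29 total price, 147.00 avg passengers
  Spirit: 2 records, 1227.07 total price, 164.00 avg passengers
  United: 2 records, 629.03 total price, 224.00 avg passengers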